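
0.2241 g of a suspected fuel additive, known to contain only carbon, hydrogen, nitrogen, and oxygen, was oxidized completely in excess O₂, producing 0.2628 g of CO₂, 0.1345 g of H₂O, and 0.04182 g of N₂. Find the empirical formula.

C2H5NO2

mol C = 0.2628 g CO₂ ÷ 44.009 g/mol = 0.0059715 mol
mol H = 2 × 0.1345 g H₂O ÷ 18.015 g/mol = 0.014932 mol
mol N = 2 × 0.04182 g N₂ ÷ 28.014 g/mol = 0.0029857 mol
mass O = 0.2241 − (0.071724 + 0.015051 + 0.041820) = 0.095505 g → mol O = 0.095505 ÷ 15.999 = 0.0059694 mol
Divide by the smallest (0.0029857 mol): C 2.000, H 5.001, N 1.000, O 1.999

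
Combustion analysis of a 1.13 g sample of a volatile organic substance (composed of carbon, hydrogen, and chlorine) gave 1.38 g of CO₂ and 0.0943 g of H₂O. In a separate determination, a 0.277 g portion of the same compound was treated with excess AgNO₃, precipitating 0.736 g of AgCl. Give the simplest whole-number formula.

C3HCl2

mol C = 1.38 g CO₂ ÷ 44.009 g/mol = 0.03136 mol
mol H = 2 × 0.0943 g H₂O ÷ 18.015 g/mol = 0.01047 mol
From the AgCl data: mol Cl per gram of compound = (0.736 ÷ 143.318) ÷ 0.277 = 0.01854 mol/g, so in the 1.13 g combustion sample mol Cl = 0.02095 mol
Divide by the smallest (0.01047 mol): C 2.995, H 1.000, Cl 2.001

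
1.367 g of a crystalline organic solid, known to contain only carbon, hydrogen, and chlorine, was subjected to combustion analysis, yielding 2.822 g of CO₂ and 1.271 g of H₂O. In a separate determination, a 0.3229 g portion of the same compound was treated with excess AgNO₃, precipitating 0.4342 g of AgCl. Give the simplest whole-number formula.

C5H11Cl

mol C = 2.822 g CO₂ ÷ 44.009 g/mol = 0.064123 mol
mol H = 2 × 1.271 g H₂O ÷ 18.015 g/mol = 0.14110 mol
From the AgCl data: mol Cl per gram of compound = (0.4342 ÷ 143.318) ÷ 0.3229 = 0.0093826 mol/g, so in the 1.367 g combustion sample mol Cl = 0.012826 mol
Divide by the smallest (0.012826 mol): C 4.999, H 11.001, Cl 1.000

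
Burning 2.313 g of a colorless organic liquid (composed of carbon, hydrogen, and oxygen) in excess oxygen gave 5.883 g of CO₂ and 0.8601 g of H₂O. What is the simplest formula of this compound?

C7H5O2

mol C = 5.883 g CO₂ ÷ 44.009 g/mol = 0.13368 mol
mol H = 2 × 0.8601 g H₂O ÷ 18.015 g/mol = 0.095487 mol
mass O = 2.313 − (1.6056 + 0.096251) = 0.61115 g → mol O = 0.61115 ÷ 15.999 = 0.038199 mol
Divide by the smallest (0.038199 mol): C 3.499, H 2.500, O 1.000
Multiplying each by 2 gives whole numbers: C 7.00, H 5.00, O 2.00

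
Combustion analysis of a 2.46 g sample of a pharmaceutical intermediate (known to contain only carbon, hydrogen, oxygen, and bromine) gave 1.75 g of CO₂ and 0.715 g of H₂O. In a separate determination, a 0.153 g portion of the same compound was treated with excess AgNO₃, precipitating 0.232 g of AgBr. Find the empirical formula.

mol C = 1.75 g CO₂ ÷ 44.009 g/mol = 0.03976 mol
mol H = 2 × 0.715 g H₂O ÷ 18.015 g/mol = 0.07938 mol
From the AgBr data: mol Br per gram of compound = (0.232 ÷ 187.772) ÷ 0.153 = 0.008075 mol/g, so in the 2.46 g combustion sample mol Br = 0.01987 mol
mass O = 2.46 − (0.4776 + 0.08001 + 1.587) = 0.3150 g → mol O = 0.3150 ÷ 15.999 = 0.01969 mol
Divide by the smallest (0.01969 mol): C 2.019, H 4.031, Br 1.009, O 1.000

C2H4BrO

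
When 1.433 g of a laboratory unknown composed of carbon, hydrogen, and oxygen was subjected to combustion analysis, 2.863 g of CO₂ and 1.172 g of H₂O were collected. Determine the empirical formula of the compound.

C2H4O

mol C = 2.863 g CO₂ ÷ 44.009 g/mol = 0.065055 mol
mol H = 2 × 1.172 g H₂O ÷ 18.015 g/mol = 0.13011 mol
mass O = 1.433 − (0.78137 + 0.13115) = 0.52047 g → mol O = 0.52047 ÷ 15.999 = 0.032531 mol
Divide by the smallest (0.032531 mol): C 2.000, H 4.000, O 1.000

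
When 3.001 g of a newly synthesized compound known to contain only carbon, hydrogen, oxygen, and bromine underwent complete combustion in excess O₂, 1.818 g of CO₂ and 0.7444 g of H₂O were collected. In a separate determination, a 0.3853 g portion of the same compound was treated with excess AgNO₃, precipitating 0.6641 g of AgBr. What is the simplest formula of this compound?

mol C = 1.818 g CO₂ ÷ 44.009 g/mol = 0.041310 mol
mol H = 2 × 0.7444 g H₂O ÷ 18.015 g/mol = 0.082642 mol
From the AgBr data: mol Br per gram of compound = (0.6641 ÷ 187.772) ÷ 0.3853 = 0.0091792 mol/g, so in the 3.001 g combustion sample mol Br = 0.027547 mol
mass O = 3.001 − (0.49617 + 0.083303 + 2.2011) = 0.22043 g → mol O = 0.22043 ÷ 15.999 = 0.013778 mol
Divide by the smallest (0.013778 mol): C 2.998, H 5.998, Br 1.999, O 1.000

C3H6Br2O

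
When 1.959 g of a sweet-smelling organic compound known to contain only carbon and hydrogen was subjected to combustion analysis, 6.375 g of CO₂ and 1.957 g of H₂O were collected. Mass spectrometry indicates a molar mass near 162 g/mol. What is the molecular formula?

C12H18

mol C = 6.375 g CO₂ ÷ 44.009 g/mol = 0.14486 mol
mol H = 2 × 1.957 g H₂O ÷ 18.015 g/mol = 0.21726 mol
Divide by the smallest (0.14486 mol): C 1.000, H 1.500
Multiplying each by 2 gives whole numbers: C 2.00, H 3.00
Empirical formula: C2H3
Empirical-formula mass = 27.05 g/mol; 162 ÷ 27.05 ≈ 6, so the molecular formula is C12H18.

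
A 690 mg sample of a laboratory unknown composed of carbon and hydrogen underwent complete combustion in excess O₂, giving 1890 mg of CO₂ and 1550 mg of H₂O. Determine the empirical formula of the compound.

CH4

mol C = 1.89 g CO₂ ÷ 44.009 g/mol = 0.04295 mol
mol H = 2 × 1.55 g H₂O ÷ 18.015 g/mol = 0.1721 mol
Divide by the smallest (0.04295 mol): C 1.000, H 4.007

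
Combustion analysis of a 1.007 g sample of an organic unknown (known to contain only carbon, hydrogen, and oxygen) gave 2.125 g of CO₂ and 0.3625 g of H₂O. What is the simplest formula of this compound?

C6H5O3

mol C = 2.125 g CO₂ ÷ 44.009 g/mol = 0.048286 mol
mol H = 2 × 0.3625 g H₂O ÷ 18.015 g/mol = 0.040244 mol
mass O = 1.007 − (0.57996 + 0.040566) = 0.38648 g → mol O = 0.38648 ÷ 15.999 = 0.024156 mol
Divide by the smallest (0.024156 mol): C 1.999, H 1.666, O 1.000
Multiplying each by 3 gives whole numbers: C 6.00, H 5.00, O 3.00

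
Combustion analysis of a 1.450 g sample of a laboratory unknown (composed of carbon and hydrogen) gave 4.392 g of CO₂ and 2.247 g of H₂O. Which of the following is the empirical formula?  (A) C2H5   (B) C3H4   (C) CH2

mol C = 4.392 g CO₂ ÷ 44.009 g/mol = 0.099798 mol
mol H = 2 × 2.247 g H₂O ÷ 18.015 g/mol = 0.24946 mol
Divide by the smallest (0.099798 mol): C 1.000, H 2.500
Multiplying each by 2 gives whole numbers: C 2.00, H 5.00

(A) C2H5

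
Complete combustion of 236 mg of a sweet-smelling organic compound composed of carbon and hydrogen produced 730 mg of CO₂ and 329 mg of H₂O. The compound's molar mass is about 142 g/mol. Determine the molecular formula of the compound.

mol C = 0.730 g CO₂ ÷ 44.009 g/mol = 0.01659 mol
mol H = 2 × 0.329 g H₂O ÷ 18.015 g/mol = 0.03653 mol
Divide by the smallest (0.01659 mol): C 1.000, H 2.202
Multiplying each by 5 gives whole numbers: C 5.00, H 11.01
Empirical formula: C5H11
Empirical-formula mass = 71.14 g/mol; 142 ÷ 71.14 ≈ 2, so the molecular formula is C10H22.

C10H22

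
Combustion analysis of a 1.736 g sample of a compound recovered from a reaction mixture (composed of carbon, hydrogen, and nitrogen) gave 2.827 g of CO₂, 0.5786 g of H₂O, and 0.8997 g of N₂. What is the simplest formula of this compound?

mol C = 2.827 g CO₂ ÷ 44.009 g/mol = 0.064237 mol
mol H = 2 × 0.5786 g H₂O ÷ 18.015 g/mol = 0.064235 mol
mol N = 2 × 0.8997 g N₂ ÷ 28.014 g/mol = 0.064232 mol
Divide by the smallest (0.064232 mol): C 1.000, H 1.000, N 1.000

CHN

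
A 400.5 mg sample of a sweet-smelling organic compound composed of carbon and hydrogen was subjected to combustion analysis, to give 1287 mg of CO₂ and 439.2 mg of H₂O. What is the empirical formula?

mol C = 1.287 g CO₂ ÷ 44.009 g/mol = 0.029244 mol
mol H = 2 × 0.4392 g H₂O ÷ 18.015 g/mol = 0.048759 mol
Divide by the smallest (0.029244 mol): C 1.000, H 1.667
Multiplying each by 3 gives whole numbers: C 3.00, H 5.00

C3H5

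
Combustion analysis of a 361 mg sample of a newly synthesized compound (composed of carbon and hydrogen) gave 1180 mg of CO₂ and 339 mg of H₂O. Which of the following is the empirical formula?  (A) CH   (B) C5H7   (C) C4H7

(B) C5H7

mol C = 1.18 g CO₂ ÷ 44.009 g/mol = 0.02681 mol
mol H = 2 × 0.339 g H₂O ÷ 18.015 g/mol = 0.03764 mol
Divide by the smallest (0.02681 mol): C 1.000, H 1.404
Multiplying each by 5 gives whole numbers: C 5.00, H 7.02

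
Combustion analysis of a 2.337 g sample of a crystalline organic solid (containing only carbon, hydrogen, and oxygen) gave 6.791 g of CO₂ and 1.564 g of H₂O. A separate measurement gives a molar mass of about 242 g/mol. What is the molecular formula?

mol C = 6.791 g CO₂ ÷ 44.009 g/mol = 0.15431 mol
mol H = 2 × 1.564 g H₂O ÷ 18.015 g/mol = 0.17363 mol
mass O = 2.337 − (1.8534 + 0.17502) = 0.30857 g → mol O = 0.30857 ÷ 15.999 = 0.019287 mol
Divide by the smallest (0.019287 mol): C 8.001, H 9.003, O 1.000
Empirical formula: C8H9O
Empirical-formula mass = 121.16 g/mol; 242 ÷ 121.16 ≈ 2, so the molecular formula is C16H18O2.

C16H18O2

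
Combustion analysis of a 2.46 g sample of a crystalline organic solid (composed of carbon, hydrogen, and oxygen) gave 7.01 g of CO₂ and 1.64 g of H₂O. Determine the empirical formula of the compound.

C7H8O

mol C = 7.01 g CO₂ ÷ 44.009 g/mol = 0.1593 mol
mol H = 2 × 1.64 g H₂O ÷ 18.015 g/mol = 0.1821 mol
mass O = 2.46 − (1.913 + 0.1835) = 0.3633 g → mol O = 0.3633 ÷ 15.999 = 0.02271 mol
Divide by the smallest (0.02271 mol): C 7.015, H 8.018, O 1.000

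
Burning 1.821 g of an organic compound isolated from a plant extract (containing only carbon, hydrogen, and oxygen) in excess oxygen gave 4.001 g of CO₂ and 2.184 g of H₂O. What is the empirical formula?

mol C = 4.001 g CO₂ ÷ 44.009 g/mol = 0.090913 mol
mol H = 2 × 2.184 g H₂O ÷ 18.015 g/mol = 0.24246 mol
mass O = 1.821 − (1.0920 + 0.24440) = 0.48464 g → mol O = 0.48464 ÷ 15.999 = 0.030292 mol
Divide by the smallest (0.030292 mol): C 3.001, H 8.004, O 1.000

C3H8O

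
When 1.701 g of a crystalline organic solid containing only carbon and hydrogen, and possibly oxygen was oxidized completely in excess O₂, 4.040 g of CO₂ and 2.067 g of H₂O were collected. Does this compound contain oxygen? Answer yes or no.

mol C = 4.040 g CO₂ ÷ 44.009 g/mol = 0.091799 mol
mol H = 2 × 2.067 g H₂O ÷ 18.015 g/mol = 0.22948 mol
C and H account for only 1.3339 g of the 1.701 g sample; the remaining 0.36709 g must be oxygen.

yes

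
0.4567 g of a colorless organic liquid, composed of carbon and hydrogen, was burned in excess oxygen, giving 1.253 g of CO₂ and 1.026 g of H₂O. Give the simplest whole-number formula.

mol C = 1.253 g CO₂ ÷ 44.009 g/mol = 0.028471 mol
mol H = 2 × 1.026 g H₂O ÷ 18.015 g/mol = 0.11391 mol
Divide by the smallest (0.028471 mol): C 1.000, H 4.001

CH4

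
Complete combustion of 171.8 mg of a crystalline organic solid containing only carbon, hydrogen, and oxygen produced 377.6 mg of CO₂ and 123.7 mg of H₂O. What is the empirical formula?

C5H8O2

mol C = 0.3776 g CO₂ ÷ 44.009 g/mol = 0.0085801 mol
mol H = 2 × 0.1237 g H₂O ÷ 18.015 g/mol = 0.013733 mol
mass O = 0.1718 − (0.10306 + 0.013843) = 0.054902 g → mol O = 0.054902 ÷ 15.999 = 0.0034316 mol
Divide by the smallest (0.0034316 mol): C 2.500, H 4.002, O 1.000
Multiplying each by 2 gives whole numbers: C 5.00, H 8.00, O 2.00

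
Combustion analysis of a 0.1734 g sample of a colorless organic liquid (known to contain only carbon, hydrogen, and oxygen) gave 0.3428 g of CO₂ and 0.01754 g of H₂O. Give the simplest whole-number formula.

C8H2O5

mol C = 0.3428 g CO₂ ÷ 44.009 g/mol = 0.0077893 mol
mol H = 2 × 0.01754 g H₂O ÷ 18.015 g/mol = 0.0019473 mol
mass O = 0.1734 − (0.093557 + 0.0019628) = 0.077880 g → mol O = 0.077880 ÷ 15.999 = 0.0048678 mol
Divide by the smallest (0.0019473 mol): C 4.000, H 1.000, O 2.500
Multiplying each by 2 gives whole numbers: C 8.00, H 2.00, O 5.00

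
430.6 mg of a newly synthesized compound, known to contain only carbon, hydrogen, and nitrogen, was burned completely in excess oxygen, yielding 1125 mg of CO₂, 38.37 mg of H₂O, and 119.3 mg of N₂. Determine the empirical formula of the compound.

C6HN2

mol C = 1.125 g CO₂ ÷ 44.009 g/mol = 0.025563 mol
mol H = 2 × 0.03837 g H₂O ÷ 18.015 g/mol = 0.0042598 mol
mol N = 2 × 0.1193 g N₂ ÷ 28.014 g/mol = 0.0085172 mol
Divide by the smallest (0.0042598 mol): C 6.001, H 1.000, N 1.999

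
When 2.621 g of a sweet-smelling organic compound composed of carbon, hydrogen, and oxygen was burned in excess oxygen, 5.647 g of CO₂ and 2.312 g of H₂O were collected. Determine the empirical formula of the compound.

C5H10O2

mol C = 5.647 g CO₂ ÷ 44.009 g/mol = 0.12831 mol
mol H = 2 × 2.312 g H₂O ÷ 18.015 g/mol = 0.25667 mol
mass O = 2.621 − (1.5412 + 0.25873) = 0.82108 g → mol O = 0.82108 ÷ 15.999 = 0.051321 mol
Divide by the smallest (0.051321 mol): C 2.500, H 5.001, O 1.000
Multiplying each by 2 gives whole numbers: C 5.00, H 10.00, O 2.00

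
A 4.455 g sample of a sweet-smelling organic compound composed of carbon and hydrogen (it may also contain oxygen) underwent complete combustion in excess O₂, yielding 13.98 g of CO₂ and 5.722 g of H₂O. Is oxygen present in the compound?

no

mol C = 13.98 g CO₂ ÷ 44.009 g/mol = 0.31766 mol
mol H = 2 × 5.722 g H₂O ÷ 18.015 g/mol = 0.63525 mol
C and H together account for 4.4558 g — essentially the entire 4.455 g sample — so the compound contains no oxygen.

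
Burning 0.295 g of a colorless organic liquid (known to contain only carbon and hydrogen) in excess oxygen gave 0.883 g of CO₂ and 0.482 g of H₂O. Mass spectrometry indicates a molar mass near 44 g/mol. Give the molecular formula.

C3H8

mol C = 0.883 g CO₂ ÷ 44.009 g/mol = 0.02006 mol
mol H = 2 × 0.482 g H₂O ÷ 18.015 g/mol = 0.05351 mol
Divide by the smallest (0.02006 mol): C 1.000, H 2.667
Multiplying each by 3 gives whole numbers: C 3.00, H 8.00
Empirical formula: C3H8
Empirical-formula mass = 44.10 g/mol; 44 ÷ 44.10 ≈ 1, so the molecular formula is C3H8.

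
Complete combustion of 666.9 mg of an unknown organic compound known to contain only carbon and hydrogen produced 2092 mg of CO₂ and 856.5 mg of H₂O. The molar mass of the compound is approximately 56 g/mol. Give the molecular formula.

C4H8

mol C = 2.092 g CO₂ ÷ 44.009 g/mol = 0.047536 mol
mol H = 2 × 0.8565 g H₂O ÷ 18.015 g/mol = 0.095087 mol
Divide by the smallest (0.047536 mol): C 1.000, H 2.000
Empirical formula: CH2
Empirical-formula mass = 14.03 g/mol; 56 ÷ 14.03 ≈ 4, so the molecular formula is C4H8.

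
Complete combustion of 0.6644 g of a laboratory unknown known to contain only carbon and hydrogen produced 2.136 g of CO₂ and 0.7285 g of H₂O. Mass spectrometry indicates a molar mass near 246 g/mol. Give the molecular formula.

C18H30

mol C = 2.136 g CO₂ ÷ 44.009 g/mol = 0.048536 mol
mol H = 2 × 0.7285 g H₂O ÷ 18.015 g/mol = 0.080877 mol
Divide by the smallest (0.048536 mol): C 1.000, H 1.666
Multiplying each by 3 gives whole numbers: C 3.00, H 5.00
Empirical formula: C3H5
Empirical-formula mass = 41.07 g/mol; 246 ÷ 41.07 ≈ 6, so the molecular formula is C18H30.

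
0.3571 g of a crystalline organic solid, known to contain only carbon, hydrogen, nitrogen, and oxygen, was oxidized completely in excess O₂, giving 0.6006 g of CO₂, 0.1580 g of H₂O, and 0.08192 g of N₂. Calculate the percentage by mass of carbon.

mol C = 0.6006 g CO₂ ÷ 44.009 g/mol = 0.013647 mol
mol H = 2 × 0.1580 g H₂O ÷ 18.015 g/mol = 0.017541 mol
mol N = 2 × 0.08192 g N₂ ÷ 28.014 g/mol = 0.0058485 mol
mass O = 0.3571 − (0.16392 + 0.017681 + 0.081920) = 0.093582 g → mol O = 0.093582 ÷ 15.999 = 0.0058492 mol
mass % C = 0.16392 g ÷ 0.3571 g × 100%

45.90%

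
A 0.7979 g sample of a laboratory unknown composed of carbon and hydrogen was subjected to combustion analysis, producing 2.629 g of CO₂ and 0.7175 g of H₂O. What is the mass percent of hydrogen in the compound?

10.06%

mol C = 2.629 g CO₂ ÷ 44.009 g/mol = 0.059738 mol
mol H = 2 × 0.7175 g H₂O ÷ 18.015 g/mol = 0.079656 mol
mass % H = 0.080293 g ÷ 0.7979 g × 100%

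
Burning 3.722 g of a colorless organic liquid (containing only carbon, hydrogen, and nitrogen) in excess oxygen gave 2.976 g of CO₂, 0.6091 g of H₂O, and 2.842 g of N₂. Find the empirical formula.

CHN3

mol C = 2.976 g CO₂ ÷ 44.009 g/mol = 0.067623 mol
mol H = 2 × 0.6091 g H₂O ÷ 18.015 g/mol = 0.067621 mol
mol N = 2 × 2.842 g N₂ ÷ 28.014 g/mol = 0.20290 mol
Divide by the smallest (0.067621 mol): C 1.000, H 1.000, N 3.001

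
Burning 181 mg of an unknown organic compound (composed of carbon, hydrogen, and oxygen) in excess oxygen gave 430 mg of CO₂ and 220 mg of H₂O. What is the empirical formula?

C4H10O

mol C = 0.430 g CO₂ ÷ 44.009 g/mol = 0.009771 mol
mol H = 2 × 0.220 g H₂O ÷ 18.015 g/mol = 0.02442 mol
mass O = 0.181 − (0.1174 + 0.02462) = 0.03902 g → mol O = 0.03902 ÷ 15.999 = 0.002439 mol
Divide by the smallest (0.002439 mol): C 4.006, H 10.013, O 1.000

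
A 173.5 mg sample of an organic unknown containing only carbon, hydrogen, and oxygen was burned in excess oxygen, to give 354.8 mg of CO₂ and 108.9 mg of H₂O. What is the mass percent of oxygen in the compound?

37.16%

mol C = 0.3548 g CO₂ ÷ 44.009 g/mol = 0.0080620 mol
mol H = 2 × 0.1089 g H₂O ÷ 18.015 g/mol = 0.012090 mol
mass O = 0.1735 − (0.096833 + 0.012187) = 0.064481 g → mol O = 0.064481 ÷ 15.999 = 0.0040303 mol
mass % O = 0.064481 g ÷ 0.1735 g × 100%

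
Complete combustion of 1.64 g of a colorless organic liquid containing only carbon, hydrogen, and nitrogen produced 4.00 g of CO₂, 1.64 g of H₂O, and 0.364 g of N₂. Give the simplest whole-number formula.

C7H14N2

mol C = 4.00 g CO₂ ÷ 44.009 g/mol = 0.09089 mol
mol H = 2 × 1.64 g H₂O ÷ 18.015 g/mol = 0.1821 mol
mol N = 2 × 0.364 g N₂ ÷ 28.014 g/mol = 0.02599 mol
Divide by the smallest (0.02599 mol): C 3.498, H 7.006, N 1.000
Multiplying each by 2 gives whole numbers: C 7.00, H 14.01, N 2.00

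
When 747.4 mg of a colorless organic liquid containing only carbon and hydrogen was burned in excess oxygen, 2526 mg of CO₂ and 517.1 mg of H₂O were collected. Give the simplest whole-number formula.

CH

mol C = 2.526 g CO₂ ÷ 44.009 g/mol = 0.057397 mol
mol H = 2 × 0.5171 g H₂O ÷ 18.015 g/mol = 0.057408 mol
Divide by the smallest (0.057397 mol): C 1.000, H 1.000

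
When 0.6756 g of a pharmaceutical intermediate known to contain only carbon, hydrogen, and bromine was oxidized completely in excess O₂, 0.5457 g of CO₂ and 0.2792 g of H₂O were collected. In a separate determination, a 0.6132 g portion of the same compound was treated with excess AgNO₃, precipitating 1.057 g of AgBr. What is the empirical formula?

C2H5Br

mol C = 0.5457 g CO₂ ÷ 44.009 g/mol = 0.012400 mol
mol H = 2 × 0.2792 g H₂O ÷ 18.015 g/mol = 0.030996 mol
From the AgBr data: mol Br per gram of compound = (1.057 ÷ 187.772) ÷ 0.6132 = 0.0091800 mol/g, so in the 0.6756 g combustion sample mol Br = 0.0062020 mol
Divide by the smallest (0.0062020 mol): C 1.999, H 4.998, Br 1.000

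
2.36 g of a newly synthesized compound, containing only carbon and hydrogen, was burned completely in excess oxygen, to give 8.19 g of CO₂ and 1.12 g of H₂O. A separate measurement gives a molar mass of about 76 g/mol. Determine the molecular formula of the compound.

mol C = 8.19 g CO₂ ÷ 44.009 g/mol = 0.1861 mol
mol H = 2 × 1.12 g H₂O ÷ 18.015 g/mol = 0.1243 mol
Divide by the smallest (0.1243 mol): C 1.497, H 1.000
Multiplying each by 2 gives whole numbers: C 2.99, H 2.00
Empirical formula: C3H2
Empirical-formula mass = 38.05 g/mol; 76 ÷ 38.05 ≈ 2, so the molecular formula is C6H4.

C6H4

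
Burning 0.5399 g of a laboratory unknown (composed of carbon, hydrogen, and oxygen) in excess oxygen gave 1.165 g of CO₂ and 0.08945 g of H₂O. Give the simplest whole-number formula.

C8H3O4

mol C = 1.165 g CO₂ ÷ 44.009 g/mol = 0.026472 mol
mol H = 2 × 0.08945 g H₂O ÷ 18.015 g/mol = 0.0099306 mol
mass O = 0.5399 − (0.31795 + 0.010010) = 0.21194 g → mol O = 0.21194 ÷ 15.999 = 0.013247 mol
Divide by the smallest (0.0099306 mol): C 2.666, H 1.000, O 1.334
Multiplying each by 3 gives whole numbers: C 8.00, H 3.00, O 4.00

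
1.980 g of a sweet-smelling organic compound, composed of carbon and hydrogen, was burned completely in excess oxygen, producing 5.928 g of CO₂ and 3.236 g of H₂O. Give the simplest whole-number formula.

C3H8

mol C = 5.928 g CO₂ ÷ 44.009 g/mol = 0.13470 mol
mol H = 2 × 3.236 g H₂O ÷ 18.015 g/mol = 0.35926 mol
Divide by the smallest (0.13470 mol): C 1.000, H 2.667
Multiplying each by 3 gives whole numbers: C 3.00, H 8.00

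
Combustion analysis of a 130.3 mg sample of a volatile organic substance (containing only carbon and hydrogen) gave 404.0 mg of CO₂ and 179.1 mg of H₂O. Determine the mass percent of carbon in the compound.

84.62%

mol C = 0.4040 g CO₂ ÷ 44.009 g/mol = 0.0091799 mol
mol H = 2 × 0.1791 g H₂O ÷ 18.015 g/mol = 0.019883 mol
mass % C = 0.11026 g ÷ 0.1303 g × 100%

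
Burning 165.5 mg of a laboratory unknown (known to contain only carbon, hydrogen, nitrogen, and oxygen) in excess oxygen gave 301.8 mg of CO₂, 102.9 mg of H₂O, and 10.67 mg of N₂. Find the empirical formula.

mol C = 0.3018 g CO₂ ÷ 44.009 g/mol = 0.0068577 mol
mol H = 2 × 0.1029 g H₂O ÷ 18.015 g/mol = 0.011424 mol
mol N = 2 × 0.01067 g N₂ ÷ 28.014 g/mol = 0.00076176 mol
mass O = 0.1655 − (0.082368 + 0.011515 + 0.010670) = 0.060947 g → mol O = 0.060947 ÷ 15.999 = 0.0038094 mol
Divide by the smallest (0.00076176 mol): C 9.002, H 14.997, N 1.000, O 5.001

C9H15NO5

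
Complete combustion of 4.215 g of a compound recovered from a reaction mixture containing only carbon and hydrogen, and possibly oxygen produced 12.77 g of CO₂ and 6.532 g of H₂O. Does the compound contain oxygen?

no

mol C = 12.77 g CO₂ ÷ 44.009 g/mol = 0.29017 mol
mol H = 2 × 6.532 g H₂O ÷ 18.015 g/mol = 0.72517 mol
C and H together account for 4.2162 g — essentially the entire 4.215 g sample — so the compound contains no oxygen.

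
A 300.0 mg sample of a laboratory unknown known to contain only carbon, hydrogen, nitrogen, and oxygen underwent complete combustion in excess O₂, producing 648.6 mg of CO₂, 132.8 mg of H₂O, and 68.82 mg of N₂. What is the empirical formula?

C6H6N2O

mol C = 0.6486 g CO₂ ÷ 44.009 g/mol = 0.014738 mol
mol H = 2 × 0.1328 g H₂O ÷ 18.015 g/mol = 0.014743 mol
mol N = 2 × 0.06882 g N₂ ÷ 28.014 g/mol = 0.0049133 mol
mass O = 0.3000 − (0.17702 + 0.014861 + 0.068820) = 0.039302 g → mol O = 0.039302 ÷ 15.999 = 0.0024565 mol
Divide by the smallest (0.0024565 mol): C 5.999, H 6.002, N 2.000, O 1.000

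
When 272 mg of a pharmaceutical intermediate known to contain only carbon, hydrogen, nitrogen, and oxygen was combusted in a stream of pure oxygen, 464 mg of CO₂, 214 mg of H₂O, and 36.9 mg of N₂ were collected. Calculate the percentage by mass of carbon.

46.6%

mol C = 0.464 g CO₂ ÷ 44.009 g/mol = 0.01054 mol
mol H = 2 × 0.214 g H₂O ÷ 18.015 g/mol = 0.02376 mol
mol N = 2 × 0.0369 g N₂ ÷ 28.014 g/mol = 0.002634 mol
mass O = 0.272 − (0.1266 + 0.02395 + 0.03690) = 0.08452 g → mol O = 0.08452 ÷ 15.999 = 0.005283 mol
mass % C = 0.1266 g ÷ 0.272 g × 100%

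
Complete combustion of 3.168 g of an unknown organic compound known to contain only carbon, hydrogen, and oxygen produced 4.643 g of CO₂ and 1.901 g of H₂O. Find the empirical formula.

mol C = 4.643 g CO₂ ÷ 44.009 g/mol = 0.10550 mol
mol H = 2 × 1.901 g H₂O ÷ 18.015 g/mol = 0.21105 mol
mass O = 3.168 − (1.2672 + 0.21273) = 1.6881 g → mol O = 1.6881 ÷ 15.999 = 0.10551 mol
Divide by the smallest (0.10550 mol): C 1.000, H 2.000, O 1.000

CH2O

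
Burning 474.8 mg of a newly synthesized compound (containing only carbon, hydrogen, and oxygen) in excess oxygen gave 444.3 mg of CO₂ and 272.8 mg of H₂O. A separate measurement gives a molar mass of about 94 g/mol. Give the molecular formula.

mol C = 0.4443 g CO₂ ÷ 44.009 g/mol = 0.010096 mol
mol H = 2 × 0.2728 g H₂O ÷ 18.015 g/mol = 0.030286 mol
mass O = 0.4748 − (0.12126 + 0.030528) = 0.32301 g → mol O = 0.32301 ÷ 15.999 = 0.020190 mol
Divide by the smallest (0.010096 mol): C 1.000, H 3.000, O 2.000
Empirical formula: CH3O2
Empirical-formula mass = 47.03 g/mol; 94 ÷ 47.03 ≈ 2, so the molecular formula is C2H6O4.

C2H6O4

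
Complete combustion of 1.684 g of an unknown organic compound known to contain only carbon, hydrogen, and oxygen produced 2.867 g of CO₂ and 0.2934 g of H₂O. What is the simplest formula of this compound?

mol C = 2.867 g CO₂ ÷ 44.009 g/mol = 0.065146 mol
mol H = 2 × 0.2934 g H₂O ÷ 18.015 g/mol = 0.032573 mol
mass O = 1.684 − (0.78247 + 0.032833) = 0.86870 g → mol O = 0.86870 ÷ 15.999 = 0.054297 mol
Divide by the smallest (0.032573 mol): C 2.000, H 1.000, O 1.667
Multiplying each by 3 gives whole numbers: C 6.00, H 3.00, O 5.00

C6H3O5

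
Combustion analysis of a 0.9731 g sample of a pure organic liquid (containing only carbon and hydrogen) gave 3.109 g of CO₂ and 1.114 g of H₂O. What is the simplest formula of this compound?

C4H7

mol C = 3.109 g CO₂ ÷ 44.009 g/mol = 0.070645 mol
mol H = 2 × 1.114 g H₂O ÷ 18.015 g/mol = 0.12367 mol
Divide by the smallest (0.070645 mol): C 1.000, H 1.751
Multiplying each by 4 gives whole numbers: C 4.00, H 7.00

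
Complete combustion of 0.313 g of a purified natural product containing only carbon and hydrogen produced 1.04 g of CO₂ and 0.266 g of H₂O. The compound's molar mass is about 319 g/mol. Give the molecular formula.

C24H30

mol C = 1.04 g CO₂ ÷ 44.009 g/mol = 0.02363 mol
mol H = 2 × 0.266 g H₂O ÷ 18.015 g/mol = 0.02953 mol
Divide by the smallest (0.02363 mol): C 1.000, H 1.250
Multiplying each by 4 gives whole numbers: C 4.00, H 5.00
Empirical formula: C4H5
Empirical-formula mass = 53.08 g/mol; 319 ÷ 53.08 ≈ 6, so the molecular formula is C24H30.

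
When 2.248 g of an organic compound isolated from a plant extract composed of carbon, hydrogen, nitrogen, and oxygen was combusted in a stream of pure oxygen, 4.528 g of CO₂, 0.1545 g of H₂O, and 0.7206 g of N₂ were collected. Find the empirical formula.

C6HN3O

mol C = 4.528 g CO₂ ÷ 44.009 g/mol = 0.10289 mol
mol H = 2 × 0.1545 g H₂O ÷ 18.015 g/mol = 0.017152 mol
mol N = 2 × 0.7206 g N₂ ÷ 28.014 g/mol = 0.051446 mol
mass O = 2.248 − (1.2358 + 0.017290 + 0.72060) = 0.27432 g → mol O = 0.27432 ÷ 15.999 = 0.017146 mol
Divide by the smallest (0.017146 mol): C 6.001, H 1.000, N 3.000, O 1.000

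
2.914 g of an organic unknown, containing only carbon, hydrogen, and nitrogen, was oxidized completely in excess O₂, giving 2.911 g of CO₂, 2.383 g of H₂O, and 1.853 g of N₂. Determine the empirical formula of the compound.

mol C = 2.911 g CO₂ ÷ 44.009 g/mol = 0.066146 mol
mol H = 2 × 2.383 g H₂O ÷ 18.015 g/mol = 0.26456 mol
mol N = 2 × 1.853 g N₂ ÷ 28.014 g/mol = 0.13229 mol
Divide by the smallest (0.066146 mol): C 1.000, H 4.000, N 2.000

CH4N2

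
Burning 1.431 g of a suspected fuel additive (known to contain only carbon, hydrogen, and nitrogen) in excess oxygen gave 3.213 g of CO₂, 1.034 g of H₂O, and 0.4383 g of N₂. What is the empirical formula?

C7H11N3

mol C = 3.213 g CO₂ ÷ 44.009 g/mol = 0.073008 mol
mol H = 2 × 1.034 g H₂O ÷ 18.015 g/mol = 0.11479 mol
mol N = 2 × 0.4383 g N₂ ÷ 28.014 g/mol = 0.031291 mol
Divide by the smallest (0.031291 mol): C 2.333, H 3.669, N 1.000
Multiplying each by 3 gives whole numbers: C 7.00, H 11.01, N 3.00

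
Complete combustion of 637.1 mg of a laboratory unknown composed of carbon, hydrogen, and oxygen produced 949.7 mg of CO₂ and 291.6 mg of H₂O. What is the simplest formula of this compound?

mol C = 0.9497 g CO₂ ÷ 44.009 g/mol = 0.021580 mol
mol H = 2 × 0.2916 g H₂O ÷ 18.015 g/mol = 0.032373 mol
mass O = 0.6371 − (0.25919 + 0.032632) = 0.34527 g → mol O = 0.34527 ÷ 15.999 = 0.021581 mol
Divide by the smallest (0.021580 mol): C 1.000, H 1.500, O 1.000
Multiplying each by 2 gives whole numbers: C 2.00, H 3.00, O 2.00

C2H3O2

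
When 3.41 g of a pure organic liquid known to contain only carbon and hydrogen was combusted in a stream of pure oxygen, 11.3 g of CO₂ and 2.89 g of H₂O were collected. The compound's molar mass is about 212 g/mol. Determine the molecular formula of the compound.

mol C = 11.3 g CO₂ ÷ 44.009 g/mol = 0.2568 mol
mol H = 2 × 2.89 g H₂O ÷ 18.015 g/mol = 0.3208 mol
Divide by the smallest (0.2568 mol): C 1.000, H 1.250
Multiplying each by 4 gives whole numbers: C 4.00, H 5.00
Empirical formula: C4H5
Empirical-formula mass = 53.08 g/mol; 212 ÷ 53.08 ≈ 4, so the molecular formula is C16H20.

C16H20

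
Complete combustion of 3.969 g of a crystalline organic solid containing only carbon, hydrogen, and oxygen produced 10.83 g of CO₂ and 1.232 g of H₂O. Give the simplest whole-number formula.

mol C = 10.83 g CO₂ ÷ 44.009 g/mol = 0.24609 mol
mol H = 2 × 1.232 g H₂O ÷ 18.015 g/mol = 0.13677 mol
mass O = 3.969 − (2.9557 + 0.13787) = 0.87539 g → mol O = 0.87539 ÷ 15.999 = 0.054715 mol
Divide by the smallest (0.054715 mol): C 4.498, H 2.500, O 1.000
Multiplying each by 2 gives whole numbers: C 9.00, H 5.00, O 2.00

C9H5O2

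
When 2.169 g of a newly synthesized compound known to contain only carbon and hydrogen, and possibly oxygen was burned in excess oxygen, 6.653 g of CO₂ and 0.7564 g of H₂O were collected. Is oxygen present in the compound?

yes

mol C = 6.653 g CO₂ ÷ 44.009 g/mol = 0.15117 mol
mol H = 2 × 0.7564 g H₂O ÷ 18.015 g/mol = 0.083974 mol
C and H account for only 1.9004 g of the 2.169 g sample; the remaining 0.26861 g must be oxygen.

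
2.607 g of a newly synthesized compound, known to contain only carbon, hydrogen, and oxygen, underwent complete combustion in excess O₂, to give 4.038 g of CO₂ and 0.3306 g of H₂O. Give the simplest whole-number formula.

mol C = 4.038 g CO₂ ÷ 44.009 g/mol = 0.091754 mol
mol H = 2 × 0.3306 g H₂O ÷ 18.015 g/mol = 0.036703 mol
mass O = 2.607 − (1.1021 + 0.036996) = 1.4679 g → mol O = 1.4679 ÷ 15.999 = 0.091752 mol
Divide by the smallest (0.036703 mol): C 2.500, H 1.000, O 2.500
Multiplying each by 2 gives whole numbers: C 5.00, H 2.00, O 5.00

C5H2O5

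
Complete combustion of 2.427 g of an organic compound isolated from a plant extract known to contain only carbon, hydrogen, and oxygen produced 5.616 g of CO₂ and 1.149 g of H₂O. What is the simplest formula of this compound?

mol C = 5.616 g CO₂ ÷ 44.009 g/mol = 0.12761 mol
mol H = 2 × 1.149 g H₂O ÷ 18.015 g/mol = 0.12756 mol
mass O = 2.427 − (1.5327 + 0.12858) = 0.76569 g → mol O = 0.76569 ÷ 15.999 = 0.047859 mol
Divide by the smallest (0.047859 mol): C 2.666, H 2.665, O 1.000
Multiplying each by 3 gives whole numbers: C 8.00, H 8.00, O 3.00

C8H8O3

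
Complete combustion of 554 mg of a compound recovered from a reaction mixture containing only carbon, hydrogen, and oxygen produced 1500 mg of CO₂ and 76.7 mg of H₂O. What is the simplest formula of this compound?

mol C = 1.50 g CO₂ ÷ 44.009 g/mol = 0.03408 mol
mol H = 2 × 0.0767 g H₂O ÷ 18.015 g/mol = 0.008515 mol
mass O = 0.554 − (0.4094 + 0.008583) = 0.1360 g → mol O = 0.1360 ÷ 15.999 = 0.008503 mol
Divide by the smallest (0.008503 mol): C 4.009, H 1.001, O 1.000

C4HO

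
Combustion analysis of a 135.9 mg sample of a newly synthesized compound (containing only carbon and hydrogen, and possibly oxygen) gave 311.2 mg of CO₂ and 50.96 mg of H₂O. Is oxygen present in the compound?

yes

mol C = 0.3112 g CO₂ ÷ 44.009 g/mol = 0.0070713 mol
mol H = 2 × 0.05096 g H₂O ÷ 18.015 g/mol = 0.0056575 mol
C and H account for only 0.090636 g of the 0.1359 g sample; the remaining 0.045264 g must be oxygen.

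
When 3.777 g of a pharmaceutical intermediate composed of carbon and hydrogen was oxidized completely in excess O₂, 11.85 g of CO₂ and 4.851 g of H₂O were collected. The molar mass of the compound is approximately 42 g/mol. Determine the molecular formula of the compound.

mol C = 11.85 g CO₂ ÷ 44.009 g/mol = 0.26926 mol
mol H = 2 × 4.851 g H₂O ÷ 18.015 g/mol = 0.53855 mol
Divide by the smallest (0.26926 mol): C 1.000, H 2.000
Empirical formula: CH2
Empirical-formula mass = 14.03 g/mol; 42 ÷ 14.03 ≈ 3, so the molecular formula is C3H6.

C3H6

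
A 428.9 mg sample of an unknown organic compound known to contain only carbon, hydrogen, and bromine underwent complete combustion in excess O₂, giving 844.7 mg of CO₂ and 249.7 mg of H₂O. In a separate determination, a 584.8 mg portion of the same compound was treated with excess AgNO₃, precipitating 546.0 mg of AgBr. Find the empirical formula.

C9H13Br

mol C = 0.8447 g CO₂ ÷ 44.009 g/mol = 0.019194 mol
mol H = 2 × 0.2497 g H₂O ÷ 18.015 g/mol = 0.027721 mol
From the AgBr data: mol Br per gram of compound = (0.5460 ÷ 187.772) ÷ 0.5848 = 0.0049723 mol/g, so in the 0.4289 g combustion sample mol Br = 0.0021326 mol
Divide by the smallest (0.0021326 mol): C 9.000, H 12.999, Br 1.000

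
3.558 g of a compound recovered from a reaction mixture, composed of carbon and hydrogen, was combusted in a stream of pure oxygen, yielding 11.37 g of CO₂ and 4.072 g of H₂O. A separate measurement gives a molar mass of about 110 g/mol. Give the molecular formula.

C8H14

mol C = 11.37 g CO₂ ÷ 44.009 g/mol = 0.25836 mol
mol H = 2 × 4.072 g H₂O ÷ 18.015 g/mol = 0.45207 mol
Divide by the smallest (0.25836 mol): C 1.000, H 1.750
Multiplying each by 4 gives whole numbers: C 4.00, H 7.00
Empirical formula: C4H7
Empirical-formula mass = 55.10 g/mol; 110 ÷ 55.10 ≈ 2, so the molecular formula is C8H14.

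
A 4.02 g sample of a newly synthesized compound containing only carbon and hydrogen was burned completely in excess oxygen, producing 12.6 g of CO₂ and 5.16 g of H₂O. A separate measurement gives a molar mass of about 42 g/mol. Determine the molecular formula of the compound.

C3H6

mol C = 12.6 g CO₂ ÷ 44.009 g/mol = 0.2863 mol
mol H = 2 × 5.16 g H₂O ÷ 18.015 g/mol = 0.5729 mol
Divide by the smallest (0.2863 mol): C 1.000, H 2.001
Empirical formula: CH2
Empirical-formula mass = 14.03 g/mol; 42 ÷ 14.03 ≈ 3, so the molecular formula is C3H6.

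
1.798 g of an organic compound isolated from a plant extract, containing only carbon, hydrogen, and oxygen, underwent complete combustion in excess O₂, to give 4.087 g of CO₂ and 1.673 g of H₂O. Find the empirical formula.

mol C = 4.087 g CO₂ ÷ 44.009 g/mol = 0.092867 mol
mol H = 2 × 1.673 g H₂O ÷ 18.015 g/mol = 0.18573 mol
mass O = 1.798 − (1.1154 + 0.18722) = 0.49535 g → mol O = 0.49535 ÷ 15.999 = 0.030961 mol
Divide by the smallest (0.030961 mol): C 2.999, H 5.999, O 1.000

C3H6O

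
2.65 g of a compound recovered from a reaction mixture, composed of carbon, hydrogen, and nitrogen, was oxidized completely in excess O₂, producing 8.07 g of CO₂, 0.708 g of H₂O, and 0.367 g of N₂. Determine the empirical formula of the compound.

mol C = 8.07 g CO₂ ÷ 44.009 g/mol = 0.1834 mol
mol H = 2 × 0.708 g H₂O ÷ 18.015 g/mol = 0.07860 mol
mol N = 2 × 0.367 g N₂ ÷ 28.014 g/mol = 0.02620 mol
Divide by the smallest (0.02620 mol): C 6.999, H 3.000, N 1.000

C7H3N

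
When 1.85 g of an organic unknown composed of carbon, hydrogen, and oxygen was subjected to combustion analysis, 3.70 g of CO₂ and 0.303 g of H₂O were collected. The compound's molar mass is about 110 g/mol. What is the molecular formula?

mol C = 3.70 g CO₂ ÷ 44.009 g/mol = 0.08407 mol
mol H = 2 × 0.303 g H₂O ÷ 18.015 g/mol = 0.03364 mol
mass O = 1.85 − (1.010 + 0.03391) = 0.8063 g → mol O = 0.8063 ÷ 15.999 = 0.05040 mol
Divide by the smallest (0.03364 mol): C 2.499, H 1.000, O 1.498
Multiplying each by 2 gives whole numbers: C 5.00, H 2.00, O 3.00
Empirical formula: C5H2O3
Empirical-formula mass = 110.07 g/mol; 110 ÷ 110.07 ≈ 1, so the molecular formula is C5H2O3.

C5H2O3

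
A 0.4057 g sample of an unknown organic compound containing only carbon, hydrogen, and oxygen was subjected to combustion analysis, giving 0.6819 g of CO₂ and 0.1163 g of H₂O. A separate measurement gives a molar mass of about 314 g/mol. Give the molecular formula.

C12H10O10

mol C = 0.6819 g CO₂ ÷ 44.009 g/mol = 0.015495 mol
mol H = 2 × 0.1163 g H₂O ÷ 18.015 g/mol = 0.012911 mol
mass O = 0.4057 − (0.18611 + 0.013015) = 0.20658 g → mol O = 0.20658 ÷ 15.999 = 0.012912 mol
Divide by the smallest (0.012911 mol): C 1.200, H 1.000, O 1.000
Multiplying each by 5 gives whole numbers: C 6.00, H 5.00, O 5.00
Empirical formula: C6H5O5
Empirical-formula mass = 157.10 g/mol; 314 ÷ 157.10 ≈ 2, so the molecular formula is C12H10O10.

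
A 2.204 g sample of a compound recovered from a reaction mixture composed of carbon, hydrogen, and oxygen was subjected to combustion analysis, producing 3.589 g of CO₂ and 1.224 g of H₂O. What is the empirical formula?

mol C = 3.589 g CO₂ ÷ 44.009 g/mol = 0.081552 mol
mol H = 2 × 1.224 g H₂O ÷ 18.015 g/mol = 0.13589 mol
mass O = 2.204 − (0.97952 + 0.13697) = 1.0875 g → mol O = 1.0875 ÷ 15.999 = 0.067974 mol
Divide by the smallest (0.067974 mol): C 1.200, H 1.999, O 1.000
Multiplying each by 5 gives whole numbers: C 6.00, H 10.00, O 5.00

C6H10O5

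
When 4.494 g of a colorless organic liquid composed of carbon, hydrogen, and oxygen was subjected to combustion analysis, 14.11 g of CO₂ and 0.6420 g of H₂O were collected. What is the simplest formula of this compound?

mol C = 14.11 g CO₂ ÷ 44.009 g/mol = 0.32062 mol
mol H = 2 × 0.6420 g H₂O ÷ 18.015 g/mol = 0.071274 mol
mass O = 4.494 − (3.8509 + 0.071844) = 0.57123 g → mol O = 0.57123 ÷ 15.999 = 0.035704 mol
Divide by the smallest (0.035704 mol): C 8.980, H 1.996, O 1.000

C9H2O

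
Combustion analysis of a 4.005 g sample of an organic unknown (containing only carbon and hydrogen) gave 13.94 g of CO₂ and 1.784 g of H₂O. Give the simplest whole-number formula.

mol C = 13.94 g CO₂ ÷ 44.009 g/mol = 0.31675 mol
mol H = 2 × 1.784 g H₂O ÷ 18.015 g/mol = 0.19806 mol
Divide by the smallest (0.19806 mol): C 1.599, H 1.000
Multiplying each by 5 gives whole numbers: C 8.00, H 5.00

C8H5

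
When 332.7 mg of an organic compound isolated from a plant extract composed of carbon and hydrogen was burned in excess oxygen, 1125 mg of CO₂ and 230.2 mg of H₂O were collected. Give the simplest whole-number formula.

CH

mol C = 1.125 g CO₂ ÷ 44.009 g/mol = 0.025563 mol
mol H = 2 × 0.2302 g H₂O ÷ 18.015 g/mol = 0.025556 mol
Divide by the smallest (0.025556 mol): C 1.000, H 1.000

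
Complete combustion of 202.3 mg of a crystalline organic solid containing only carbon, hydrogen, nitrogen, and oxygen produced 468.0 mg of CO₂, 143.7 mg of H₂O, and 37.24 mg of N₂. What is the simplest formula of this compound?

C8H12N2O

mol C = 0.4680 g CO₂ ÷ 44.009 g/mol = 0.010634 mol
mol H = 2 × 0.1437 g H₂O ÷ 18.015 g/mol = 0.015953 mol
mol N = 2 × 0.03724 g N₂ ÷ 28.014 g/mol = 0.0026587 mol
mass O = 0.2023 − (0.12773 + 0.016081 + 0.037240) = 0.021252 g → mol O = 0.021252 ÷ 15.999 = 0.0013283 mol
Divide by the smallest (0.0013283 mol): C 8.006, H 12.010, N 2.002, O 1.000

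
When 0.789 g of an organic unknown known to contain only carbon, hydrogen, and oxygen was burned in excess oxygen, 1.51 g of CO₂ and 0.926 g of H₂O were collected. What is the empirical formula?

C2H6O

mol C = 1.51 g CO₂ ÷ 44.009 g/mol = 0.03431 mol
mol H = 2 × 0.926 g H₂O ÷ 18.015 g/mol = 0.1028 mol
mass O = 0.789 − (0.4121 + 0.1036) = 0.2733 g → mol O = 0.2733 ÷ 15.999 = 0.01708 mol
Divide by the smallest (0.01708 mol): C 2.009, H 6.019, O 1.000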